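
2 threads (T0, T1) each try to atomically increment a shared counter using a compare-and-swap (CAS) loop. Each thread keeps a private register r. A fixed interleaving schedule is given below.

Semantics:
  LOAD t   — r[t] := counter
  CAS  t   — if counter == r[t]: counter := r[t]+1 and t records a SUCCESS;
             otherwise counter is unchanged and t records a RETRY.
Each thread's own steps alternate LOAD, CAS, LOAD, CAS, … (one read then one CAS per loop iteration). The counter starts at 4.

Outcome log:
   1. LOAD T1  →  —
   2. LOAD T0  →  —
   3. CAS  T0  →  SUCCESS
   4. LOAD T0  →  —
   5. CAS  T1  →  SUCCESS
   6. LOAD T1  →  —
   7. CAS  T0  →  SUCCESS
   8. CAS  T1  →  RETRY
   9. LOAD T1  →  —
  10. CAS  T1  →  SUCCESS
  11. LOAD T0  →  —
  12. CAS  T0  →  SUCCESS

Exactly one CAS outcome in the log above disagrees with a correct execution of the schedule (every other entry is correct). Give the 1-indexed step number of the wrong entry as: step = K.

step = 5

Re-executing:
[1] T1.load  rd  (counter 4, T1.r 4)
[2] T0.load  rd  (counter 4, T0.r 4)
[3] T0.cas  hit  (counter 5, T0.r 4)
[4] T0.load  rd  (counter 5, T0.r 5)
[5] T1.cas  miss  (counter 5, T1.r 4)
[6] T1.load  rd  (counter 5, T1.r 5)
[7] T0.cas  hit  (counter 6, T0.r 5)
[8] T1.cas  miss  (counter 6, T1.r 5)
[9] T1.load  rd  (counter 6, T1.r 6)
[10] T1.cas  hit  (counter 7, T1.r 6)
[11] T0.load  rd  (counter 7, T0.r 7)
[12] T0.cas  hit  (counter 8, T0.r 7)
Mismatch at 5.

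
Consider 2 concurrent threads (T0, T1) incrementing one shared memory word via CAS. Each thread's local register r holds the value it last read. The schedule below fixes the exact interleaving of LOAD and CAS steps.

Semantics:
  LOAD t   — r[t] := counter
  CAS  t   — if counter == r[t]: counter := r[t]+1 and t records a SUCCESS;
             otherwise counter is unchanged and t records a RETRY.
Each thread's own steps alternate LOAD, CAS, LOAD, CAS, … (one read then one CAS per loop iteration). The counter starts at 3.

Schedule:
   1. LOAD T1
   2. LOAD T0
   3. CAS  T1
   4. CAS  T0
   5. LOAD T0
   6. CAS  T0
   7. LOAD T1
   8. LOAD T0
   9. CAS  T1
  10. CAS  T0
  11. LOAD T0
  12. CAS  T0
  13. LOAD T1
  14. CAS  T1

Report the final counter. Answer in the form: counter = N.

[1] T1.load  rd  (counter 3, T1.r 3)
[2] T0.load  rd  (counter 3, T0.r 3)
[3] T1.cas  hit  (counter 4, T1.r 3)
[4] T0.cas  miss  (counter 4, T0.r 3)
[5] T0.load  rd  (counter 4, T0.r 4)
[6] T0.cas  hit  (counter 5, T0.r 4)
[7] T1.load  rd  (counter 5, T1.r 5)
[8] T0.load  rd  (counter 5, T0.r 5)
[9] T1.cas  hit  (counter 6, T1.r 5)
[10] T0.cas  miss  (counter 6, T0.r 5)
[11] T0.load  rd  (counter 6, T0.r 6)
[12] T0.cas  hit  (counter 7, T0.r 6)
[13] T1.load  rd  (counter 7, T1.r 7)
[14] T1.cas  hit  (counter 8, T1.r 7)

counter = 8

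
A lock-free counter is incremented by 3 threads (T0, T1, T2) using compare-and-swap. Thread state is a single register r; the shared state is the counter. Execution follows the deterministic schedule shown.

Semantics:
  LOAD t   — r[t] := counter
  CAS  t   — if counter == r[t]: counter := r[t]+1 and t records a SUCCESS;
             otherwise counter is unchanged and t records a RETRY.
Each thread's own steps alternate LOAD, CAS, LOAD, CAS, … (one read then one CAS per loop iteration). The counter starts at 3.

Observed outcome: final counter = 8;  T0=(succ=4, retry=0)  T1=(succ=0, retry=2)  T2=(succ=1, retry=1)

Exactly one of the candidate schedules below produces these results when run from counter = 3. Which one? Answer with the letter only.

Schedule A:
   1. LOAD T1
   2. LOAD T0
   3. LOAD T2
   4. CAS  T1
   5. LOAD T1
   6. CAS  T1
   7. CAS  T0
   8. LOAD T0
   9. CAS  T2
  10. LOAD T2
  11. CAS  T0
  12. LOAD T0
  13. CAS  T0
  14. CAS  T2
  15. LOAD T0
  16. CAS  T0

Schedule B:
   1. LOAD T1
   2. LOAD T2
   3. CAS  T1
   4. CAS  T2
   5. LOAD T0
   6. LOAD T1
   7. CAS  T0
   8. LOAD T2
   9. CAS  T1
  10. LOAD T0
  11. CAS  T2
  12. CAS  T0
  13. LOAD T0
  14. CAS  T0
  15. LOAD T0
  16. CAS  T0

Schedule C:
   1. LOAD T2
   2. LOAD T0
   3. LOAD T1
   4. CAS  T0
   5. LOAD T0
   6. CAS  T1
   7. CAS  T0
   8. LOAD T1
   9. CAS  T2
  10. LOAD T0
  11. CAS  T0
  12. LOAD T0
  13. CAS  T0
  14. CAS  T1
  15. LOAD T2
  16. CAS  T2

C

Tracing schedule C:
[1] T2.load  rd  (counter 3, T2.r 3)
[2] T0.load  rd  (counter 3, T0.r 3)
[3] T1.load  rd  (counter 3, T1.r 3)
[4] T0.cas  hit  (counter 4, T0.r 3)
[5] T0.load  rd  (counter 4, T0.r 4)
[6] T1.cas  miss  (counter 4, T1.r 3)
[7] T0.cas  hit  (counter 5, T0.r 4)
[8] T1.load  rd  (counter 5, T1.r 5)
[9] T2.cas  miss  (counter 5, T2.r 3)
[10] T0.load  rd  (counter 5, T0.r 5)
[11] T0.cas  hit  (counter 6, T0.r 5)
[12] T0.load  rd  (counter 6, T0.r 6)
[13] T0.cas  hit  (counter 7, T0.r 6)
[14] T1.cas  miss  (counter 7, T1.r 5)
[15] T2.load  rd  (counter 7, T2.r 7)
[16] T2.cas  hit  (counter 8, T2.r 7)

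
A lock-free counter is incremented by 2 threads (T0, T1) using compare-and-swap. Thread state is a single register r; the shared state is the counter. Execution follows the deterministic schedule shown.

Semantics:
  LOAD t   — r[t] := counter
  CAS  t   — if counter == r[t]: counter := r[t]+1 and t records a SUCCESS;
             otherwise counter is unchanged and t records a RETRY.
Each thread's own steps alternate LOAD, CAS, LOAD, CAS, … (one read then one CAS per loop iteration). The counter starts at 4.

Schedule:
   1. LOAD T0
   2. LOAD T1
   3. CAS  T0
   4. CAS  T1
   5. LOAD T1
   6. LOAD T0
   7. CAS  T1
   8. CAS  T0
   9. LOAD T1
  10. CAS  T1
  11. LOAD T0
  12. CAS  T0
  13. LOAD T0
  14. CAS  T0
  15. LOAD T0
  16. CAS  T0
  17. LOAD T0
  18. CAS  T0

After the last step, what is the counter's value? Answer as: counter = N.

   1) LOAD T0:  M=4  r_T0=4
   2) LOAD T1:  M=4  r_T1=4
   3) CAS  T0:  M=5  r_T0=4 ✓
   4) CAS  T1:  M=5  r_T1=4 ✗
   5) LOAD T1:  M=5  r_T1=5
   6) LOAD T0:  M=5  r_T0=5
   7) CAS  T1:  M=6  r_T1=5 ✓
   8) CAS  T0:  M=6  r_T0=5 ✗
   9) LOAD T1:  M=6  r_T1=6
  10) CAS  T1:  M=7  r_T1=6 ✓
  11) LOAD T0:  M=7  r_T0=7
  12) CAS  T0:  M=8  r_T0=7 ✓
  13) LOAD T0:  M=8  r_T0=8
  14) CAS  T0:  M=9  r_T0=8 ✓
  15) LOAD T0:  M=9  r_T0=9
  16) CAS  T0:  M=10  r_T0=9 ✓
  17) LOAD T0:  M=10  r_T0=10
  18) CAS  T0:  M=11  r_T0=10 ✓

counter = 11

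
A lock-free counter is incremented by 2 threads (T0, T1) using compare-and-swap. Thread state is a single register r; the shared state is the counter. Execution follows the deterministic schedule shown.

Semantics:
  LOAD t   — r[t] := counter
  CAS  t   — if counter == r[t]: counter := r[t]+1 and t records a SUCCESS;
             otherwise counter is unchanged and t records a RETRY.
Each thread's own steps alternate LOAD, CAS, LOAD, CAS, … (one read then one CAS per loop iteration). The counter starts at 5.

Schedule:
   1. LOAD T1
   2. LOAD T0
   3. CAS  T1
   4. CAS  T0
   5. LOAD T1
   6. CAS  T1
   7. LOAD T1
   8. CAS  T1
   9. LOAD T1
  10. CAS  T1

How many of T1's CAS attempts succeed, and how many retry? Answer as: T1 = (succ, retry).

T1 = (4, 0)

step 1: T1 LOAD ⇒ load; ctr=5 reg=5
step 2: T0 LOAD ⇒ load; ctr=5 reg=5
step 3: T1 CAS ⇒ ok; ctr=6 reg=5
step 4: T0 CAS ⇒ retry; ctr=6 reg=5
step 5: T1 LOAD ⇒ load; ctr=6 reg=6
step 6: T1 CAS ⇒ ok; ctr=7 reg=6
step 7: T1 LOAD ⇒ load; ctr=7 reg=7
step 8: T1 CAS ⇒ ok; ctr=8 reg=7
step 9: T1 LOAD ⇒ load; ctr=8 reg=8
step 10: T1 CAS ⇒ ok; ctr=9 reg=8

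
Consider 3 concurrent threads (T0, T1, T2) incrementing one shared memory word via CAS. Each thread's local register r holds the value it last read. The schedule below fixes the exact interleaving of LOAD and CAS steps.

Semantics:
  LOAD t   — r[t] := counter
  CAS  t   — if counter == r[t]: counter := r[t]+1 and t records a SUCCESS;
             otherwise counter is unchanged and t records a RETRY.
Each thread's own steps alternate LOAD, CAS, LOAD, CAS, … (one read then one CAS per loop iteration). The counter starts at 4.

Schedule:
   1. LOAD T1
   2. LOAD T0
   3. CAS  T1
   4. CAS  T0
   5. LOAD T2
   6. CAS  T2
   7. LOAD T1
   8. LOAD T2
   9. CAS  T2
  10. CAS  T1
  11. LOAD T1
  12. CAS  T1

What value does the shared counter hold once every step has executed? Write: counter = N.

[1] T1.load  rd  (counter 4, T1.r 4)
[2] T0.load  rd  (counter 4, T0.r 4)
[3] T1.cas  hit  (counter 5, T1.r 4)
[4] T0.cas  miss  (counter 5, T0.r 4)
[5] T2.load  rd  (counter 5, T2.r 5)
[6] T2.cas  hit  (counter 6, T2.r 5)
[7] T1.load  rd  (counter 6, T1.r 6)
[8] T2.load  rd  (counter 6, T2.r 6)
[9] T2.cas  hit  (counter 7, T2.r 6)
[10] T1.cas  miss  (counter 7, T1.r 6)
[11] T1.load  rd  (counter 7, T1.r 7)
[12] T1.cas  hit  (counter 8, T1.r 7)

counter = 8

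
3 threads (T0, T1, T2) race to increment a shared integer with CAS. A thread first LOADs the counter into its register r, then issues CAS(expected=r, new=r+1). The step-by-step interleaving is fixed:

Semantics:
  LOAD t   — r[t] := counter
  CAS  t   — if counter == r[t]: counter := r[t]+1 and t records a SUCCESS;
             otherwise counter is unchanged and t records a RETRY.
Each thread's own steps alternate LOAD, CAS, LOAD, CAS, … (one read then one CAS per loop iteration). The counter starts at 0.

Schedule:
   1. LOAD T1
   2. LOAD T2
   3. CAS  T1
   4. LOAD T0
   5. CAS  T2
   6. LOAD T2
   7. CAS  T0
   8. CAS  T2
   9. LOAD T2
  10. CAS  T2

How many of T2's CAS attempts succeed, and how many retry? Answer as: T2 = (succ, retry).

1. LOAD T1 → mem=0 r[T1]=0 [LOAD]
2. LOAD T2 → mem=0 r[T2]=0 [LOAD]
3. CAS T1 → mem=1 r[T1]=0 [OK]
4. LOAD T0 → mem=1 r[T0]=1 [LOAD]
5. CAS T2 → mem=1 r[T2]=0 [RETRY]
6. LOAD T2 → mem=1 r[T2]=1 [LOAD]
7. CAS T0 → mem=2 r[T0]=1 [OK]
8. CAS T2 → mem=2 r[T2]=1 [RETRY]
9. LOAD T2 → mem=2 r[T2]=2 [LOAD]
10. CAS T2 → mem=3 r[T2]=2 [OK]

T2 = (1, 2)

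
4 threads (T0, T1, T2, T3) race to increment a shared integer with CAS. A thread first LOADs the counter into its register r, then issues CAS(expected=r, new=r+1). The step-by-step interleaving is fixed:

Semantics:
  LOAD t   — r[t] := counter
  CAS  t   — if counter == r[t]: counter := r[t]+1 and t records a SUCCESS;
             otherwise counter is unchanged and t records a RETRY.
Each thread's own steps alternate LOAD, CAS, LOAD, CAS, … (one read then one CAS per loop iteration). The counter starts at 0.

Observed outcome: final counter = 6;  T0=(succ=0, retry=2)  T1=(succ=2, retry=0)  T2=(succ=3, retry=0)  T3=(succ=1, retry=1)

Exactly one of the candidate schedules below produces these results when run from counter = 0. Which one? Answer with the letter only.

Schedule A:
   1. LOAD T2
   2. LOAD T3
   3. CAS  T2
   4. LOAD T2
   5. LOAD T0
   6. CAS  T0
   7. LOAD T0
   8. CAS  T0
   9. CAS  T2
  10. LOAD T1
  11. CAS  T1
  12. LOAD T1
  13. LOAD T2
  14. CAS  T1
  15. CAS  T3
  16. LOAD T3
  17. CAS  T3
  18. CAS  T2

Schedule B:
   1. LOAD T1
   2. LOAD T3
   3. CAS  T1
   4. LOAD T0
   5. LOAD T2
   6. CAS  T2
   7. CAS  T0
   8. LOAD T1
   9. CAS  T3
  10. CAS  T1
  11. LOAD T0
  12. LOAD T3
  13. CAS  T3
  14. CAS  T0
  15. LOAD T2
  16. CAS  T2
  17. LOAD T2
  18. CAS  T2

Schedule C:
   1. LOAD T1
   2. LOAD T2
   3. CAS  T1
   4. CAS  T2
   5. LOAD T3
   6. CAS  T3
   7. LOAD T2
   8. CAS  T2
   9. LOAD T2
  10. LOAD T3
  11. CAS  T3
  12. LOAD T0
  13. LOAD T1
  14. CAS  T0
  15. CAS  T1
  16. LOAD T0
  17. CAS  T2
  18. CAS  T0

Run B:
step 1: T1 LOAD ⇒ load; ctr=0 reg=0
step 2: T3 LOAD ⇒ load; ctr=0 reg=0
step 3: T1 CAS ⇒ ok; ctr=1 reg=0
step 4: T0 LOAD ⇒ load; ctr=1 reg=1
step 5: T2 LOAD ⇒ load; ctr=1 reg=1
step 6: T2 CAS ⇒ ok; ctr=2 reg=1
step 7: T0 CAS ⇒ retry; ctr=2 reg=1
step 8: T1 LOAD ⇒ load; ctr=2 reg=2
step 9: T3 CAS ⇒ retry; ctr=2 reg=0
step 10: T1 CAS ⇒ ok; ctr=3 reg=2
step 11: T0 LOAD ⇒ load; ctr=3 reg=3
step 12: T3 LOAD ⇒ load; ctr=3 reg=3
step 13: T3 CAS ⇒ ok; ctr=4 reg=3
step 14: T0 CAS ⇒ retry; ctr=4 reg=3
step 15: T2 LOAD ⇒ load; ctr=4 reg=4
step 16: T2 CAS ⇒ ok; ctr=5 reg=4
step 17: T2 LOAD ⇒ load; ctr=5 reg=5
step 18: T2 CAS ⇒ ok; ctr=6 reg=5

B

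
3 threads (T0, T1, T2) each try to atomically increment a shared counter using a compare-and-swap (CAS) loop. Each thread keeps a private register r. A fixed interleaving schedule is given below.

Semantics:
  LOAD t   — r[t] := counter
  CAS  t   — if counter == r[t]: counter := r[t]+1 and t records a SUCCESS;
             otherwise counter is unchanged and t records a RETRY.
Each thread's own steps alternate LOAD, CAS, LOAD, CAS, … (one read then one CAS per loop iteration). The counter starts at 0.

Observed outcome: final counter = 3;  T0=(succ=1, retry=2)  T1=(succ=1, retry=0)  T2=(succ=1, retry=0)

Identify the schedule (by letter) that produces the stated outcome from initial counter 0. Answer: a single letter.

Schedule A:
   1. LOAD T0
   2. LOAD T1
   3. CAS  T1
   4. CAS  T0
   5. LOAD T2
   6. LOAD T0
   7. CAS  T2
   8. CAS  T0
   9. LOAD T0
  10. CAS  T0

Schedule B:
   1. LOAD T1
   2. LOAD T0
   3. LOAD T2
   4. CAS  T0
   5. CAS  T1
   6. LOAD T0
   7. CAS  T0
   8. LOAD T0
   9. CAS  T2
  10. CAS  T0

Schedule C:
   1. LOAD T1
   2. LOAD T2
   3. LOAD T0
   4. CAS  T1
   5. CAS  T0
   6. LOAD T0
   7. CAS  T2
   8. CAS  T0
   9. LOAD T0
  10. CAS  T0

Simulating candidate A:
   1) LOAD T0:  M=0  r_T0=0
   2) LOAD T1:  M=0  r_T1=0
   3) CAS  T1:  M=1  r_T1=0 ✓
   4) CAS  T0:  M=1  r_T0=0 ✗
   5) LOAD T2:  M=1  r_T2=1
   6) LOAD T0:  M=1  r_T0=1
   7) CAS  T2:  M=2  r_T2=1 ✓
   8) CAS  T0:  M=2  r_T0=1 ✗
   9) LOAD T0:  M=2  r_T0=2
  10) CAS  T0:  M=3  r_T0=2 ✓

A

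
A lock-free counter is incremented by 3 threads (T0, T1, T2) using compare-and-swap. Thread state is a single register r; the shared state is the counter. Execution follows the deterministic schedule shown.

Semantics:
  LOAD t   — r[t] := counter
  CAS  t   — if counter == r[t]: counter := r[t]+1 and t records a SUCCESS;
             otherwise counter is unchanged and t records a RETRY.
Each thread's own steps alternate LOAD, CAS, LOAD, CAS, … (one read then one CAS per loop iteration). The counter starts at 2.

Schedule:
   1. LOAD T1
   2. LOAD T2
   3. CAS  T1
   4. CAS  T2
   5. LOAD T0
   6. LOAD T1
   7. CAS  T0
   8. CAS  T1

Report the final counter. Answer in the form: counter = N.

[1] T1.load  rd  (counter 2, T1.r 2)
[2] T2.load  rd  (counter 2, T2.r 2)
[3] T1.cas  hit  (counter 3, T1.r 2)
[4] T2.cas  miss  (counter 3, T2.r 2)
[5] T0.load  rd  (counter 3, T0.r 3)
[6] T1.load  rd  (counter 3, T1.r 3)
[7] T0.cas  hit  (counter 4, T0.r 3)
[8] T1.cas  miss  (counter 4, T1.r 3)

counter = 4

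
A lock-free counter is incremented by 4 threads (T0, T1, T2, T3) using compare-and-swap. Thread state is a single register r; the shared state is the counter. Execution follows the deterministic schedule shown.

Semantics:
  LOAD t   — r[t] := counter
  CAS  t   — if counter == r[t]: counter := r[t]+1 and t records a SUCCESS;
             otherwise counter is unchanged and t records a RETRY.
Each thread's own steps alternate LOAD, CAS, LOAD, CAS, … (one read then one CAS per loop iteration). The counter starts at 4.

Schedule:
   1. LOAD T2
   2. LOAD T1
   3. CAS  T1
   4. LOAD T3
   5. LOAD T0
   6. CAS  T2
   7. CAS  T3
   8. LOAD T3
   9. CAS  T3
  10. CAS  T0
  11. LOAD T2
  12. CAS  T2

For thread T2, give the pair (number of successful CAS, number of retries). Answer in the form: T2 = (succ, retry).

step 1: T2 LOAD ⇒ load; ctr=4 reg=4
step 2: T1 LOAD ⇒ load; ctr=4 reg=4
step 3: T1 CAS ⇒ ok; ctr=5 reg=4
step 4: T3 LOAD ⇒ load; ctr=5 reg=5
step 5: T0 LOAD ⇒ load; ctr=5 reg=5
step 6: T2 CAS ⇒ retry; ctr=5 reg=4
step 7: T3 CAS ⇒ ok; ctr=6 reg=5
step 8: T3 LOAD ⇒ load; ctr=6 reg=6
step 9: T3 CAS ⇒ ok; ctr=7 reg=6
step 10: T0 CAS ⇒ retry; ctr=7 reg=5
step 11: T2 LOAD ⇒ load; ctr=7 reg=7
step 12: T2 CAS ⇒ ok; ctr=8 reg=7

T2 = (1, 1)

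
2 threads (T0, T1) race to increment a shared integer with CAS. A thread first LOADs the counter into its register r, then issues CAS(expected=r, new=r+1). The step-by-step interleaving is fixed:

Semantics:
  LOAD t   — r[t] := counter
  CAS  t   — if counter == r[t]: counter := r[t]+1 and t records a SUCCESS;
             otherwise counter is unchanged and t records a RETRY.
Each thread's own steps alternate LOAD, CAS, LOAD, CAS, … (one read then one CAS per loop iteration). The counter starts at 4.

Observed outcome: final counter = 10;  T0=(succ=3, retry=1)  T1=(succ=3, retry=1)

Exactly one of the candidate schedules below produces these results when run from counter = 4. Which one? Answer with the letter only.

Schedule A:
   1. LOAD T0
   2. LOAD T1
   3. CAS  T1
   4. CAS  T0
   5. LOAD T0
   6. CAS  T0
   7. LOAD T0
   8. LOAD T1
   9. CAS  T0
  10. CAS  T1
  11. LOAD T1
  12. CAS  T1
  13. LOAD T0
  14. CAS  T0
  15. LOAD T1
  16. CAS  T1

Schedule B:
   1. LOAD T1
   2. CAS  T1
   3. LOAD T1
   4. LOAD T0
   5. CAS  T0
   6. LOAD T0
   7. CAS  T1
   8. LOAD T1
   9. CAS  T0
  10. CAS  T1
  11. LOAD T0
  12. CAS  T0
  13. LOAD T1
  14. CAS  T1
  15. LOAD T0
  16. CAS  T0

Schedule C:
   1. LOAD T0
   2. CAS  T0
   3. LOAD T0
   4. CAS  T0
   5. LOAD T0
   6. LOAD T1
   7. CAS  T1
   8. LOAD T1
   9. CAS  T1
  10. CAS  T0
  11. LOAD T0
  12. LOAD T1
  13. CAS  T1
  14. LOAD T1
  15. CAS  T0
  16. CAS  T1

Simulating candidate A:
step 1: T0 LOAD ⇒ load; ctr=4 reg=4
step 2: T1 LOAD ⇒ load; ctr=4 reg=4
step 3: T1 CAS ⇒ ok; ctr=5 reg=4
step 4: T0 CAS ⇒ retry; ctr=5 reg=4
step 5: T0 LOAD ⇒ load; ctr=5 reg=5
step 6: T0 CAS ⇒ ok; ctr=6 reg=5
step 7: T0 LOAD ⇒ load; ctr=6 reg=6
step 8: T1 LOAD ⇒ load; ctr=6 reg=6
step 9: T0 CAS ⇒ ok; ctr=7 reg=6
step 10: T1 CAS ⇒ retry; ctr=7 reg=6
step 11: T1 LOAD ⇒ load; ctr=7 reg=7
step 12: T1 CAS ⇒ ok; ctr=8 reg=7
step 13: T0 LOAD ⇒ load; ctr=8 reg=8
step 14: T0 CAS ⇒ ok; ctr=9 reg=8
step 15: T1 LOAD ⇒ load; ctr=9 reg=9
step 16: T1 CAS ⇒ ok; ctr=10 reg=9

A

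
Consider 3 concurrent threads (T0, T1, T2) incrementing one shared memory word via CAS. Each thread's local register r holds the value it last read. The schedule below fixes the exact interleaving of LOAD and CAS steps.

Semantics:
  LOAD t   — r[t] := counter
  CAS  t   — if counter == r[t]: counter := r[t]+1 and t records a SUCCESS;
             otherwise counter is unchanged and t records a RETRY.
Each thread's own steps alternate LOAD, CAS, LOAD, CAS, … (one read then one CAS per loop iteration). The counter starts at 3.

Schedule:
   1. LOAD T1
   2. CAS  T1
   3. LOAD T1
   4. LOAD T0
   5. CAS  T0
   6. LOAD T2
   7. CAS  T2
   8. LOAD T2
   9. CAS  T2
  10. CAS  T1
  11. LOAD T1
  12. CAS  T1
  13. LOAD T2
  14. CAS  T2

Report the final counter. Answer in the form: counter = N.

counter = 9

T1 LOAD — after: cnt=3, r=3 — load
T1 CAS — after: cnt=4, r=3 — ok
T1 LOAD — after: cnt=4, r=4 — load
T0 LOAD — after: cnt=4, r=4 — load
T0 CAS — after: cnt=5, r=4 — ok
T2 LOAD — after: cnt=5, r=5 — load
T2 CAS — after: cnt=6, r=5 — ok
T2 LOAD — after: cnt=6, r=6 — load
T2 CAS — after: cnt=7, r=6 — ok
T1 CAS — after: cnt=7, r=4 — retry
T1 LOAD — after: cnt=7, r=7 — load
T1 CAS — after: cnt=8, r=7 — ok
T2 LOAD — after: cnt=8, r=8 — load
T2 CAS — after: cnt=9, r=8 — ok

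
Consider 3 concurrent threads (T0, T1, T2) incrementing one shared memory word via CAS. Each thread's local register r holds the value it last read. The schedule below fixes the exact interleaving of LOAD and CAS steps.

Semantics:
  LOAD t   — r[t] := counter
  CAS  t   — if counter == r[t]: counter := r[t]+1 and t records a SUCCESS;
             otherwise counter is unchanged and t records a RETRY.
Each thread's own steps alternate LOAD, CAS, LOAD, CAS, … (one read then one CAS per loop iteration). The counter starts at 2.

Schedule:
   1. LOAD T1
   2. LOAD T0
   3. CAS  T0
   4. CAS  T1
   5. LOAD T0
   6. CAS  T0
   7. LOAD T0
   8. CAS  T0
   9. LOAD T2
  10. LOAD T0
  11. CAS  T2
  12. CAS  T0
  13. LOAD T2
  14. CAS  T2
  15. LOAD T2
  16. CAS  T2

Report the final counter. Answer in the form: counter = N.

counter = 8

[1] T1.load  rd  (counter 2, T1.r 2)
[2] T0.load  rd  (counter 2, T0.r 2)
[3] T0.cas  hit  (counter 3, T0.r 2)
[4] T1.cas  miss  (counter 3, T1.r 2)
[5] T0.load  rd  (counter 3, T0.r 3)
[6] T0.cas  hit  (counter 4, T0.r 3)
[7] T0.load  rd  (counter 4, T0.r 4)
[8] T0.cas  hit  (counter 5, T0.r 4)
[9] T2.load  rd  (counter 5, T2.r 5)
[10] T0.load  rd  (counter 5, T0.r 5)
[11] T2.cas  hit  (counter 6, T2.r 5)
[12] T0.cas  miss  (counter 6, T0.r 5)
[13] T2.load  rd  (counter 6, T2.r 6)
[14] T2.cas  hit  (counter 7, T2.r 6)
[15] T2.load  rd  (counter 7, T2.r 7)
[16] T2.cas  hit  (counter 8, T2.r 7)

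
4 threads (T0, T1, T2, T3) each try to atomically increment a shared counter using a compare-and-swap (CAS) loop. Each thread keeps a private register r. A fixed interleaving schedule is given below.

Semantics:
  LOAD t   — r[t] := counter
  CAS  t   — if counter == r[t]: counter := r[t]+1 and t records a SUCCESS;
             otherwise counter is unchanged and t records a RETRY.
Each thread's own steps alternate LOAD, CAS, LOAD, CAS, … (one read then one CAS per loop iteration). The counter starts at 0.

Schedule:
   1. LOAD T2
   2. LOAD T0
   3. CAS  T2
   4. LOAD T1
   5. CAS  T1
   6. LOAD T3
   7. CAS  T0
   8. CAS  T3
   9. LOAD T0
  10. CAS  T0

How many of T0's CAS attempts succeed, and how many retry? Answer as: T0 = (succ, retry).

T0 = (1, 1)

#1 T2 reads 0
#2 T0 reads 0
#3 T2 CAS(0→1) writes; counter now 1
#4 T1 reads 1
#5 T1 CAS(1→2) writes; counter now 2
#6 T3 reads 2
#7 T0 CAS(0→1) fails; counter now 2
#8 T3 CAS(2→3) writes; counter now 3
#9 T0 reads 3
#10 T0 CAS(3→4) writes; counter now 4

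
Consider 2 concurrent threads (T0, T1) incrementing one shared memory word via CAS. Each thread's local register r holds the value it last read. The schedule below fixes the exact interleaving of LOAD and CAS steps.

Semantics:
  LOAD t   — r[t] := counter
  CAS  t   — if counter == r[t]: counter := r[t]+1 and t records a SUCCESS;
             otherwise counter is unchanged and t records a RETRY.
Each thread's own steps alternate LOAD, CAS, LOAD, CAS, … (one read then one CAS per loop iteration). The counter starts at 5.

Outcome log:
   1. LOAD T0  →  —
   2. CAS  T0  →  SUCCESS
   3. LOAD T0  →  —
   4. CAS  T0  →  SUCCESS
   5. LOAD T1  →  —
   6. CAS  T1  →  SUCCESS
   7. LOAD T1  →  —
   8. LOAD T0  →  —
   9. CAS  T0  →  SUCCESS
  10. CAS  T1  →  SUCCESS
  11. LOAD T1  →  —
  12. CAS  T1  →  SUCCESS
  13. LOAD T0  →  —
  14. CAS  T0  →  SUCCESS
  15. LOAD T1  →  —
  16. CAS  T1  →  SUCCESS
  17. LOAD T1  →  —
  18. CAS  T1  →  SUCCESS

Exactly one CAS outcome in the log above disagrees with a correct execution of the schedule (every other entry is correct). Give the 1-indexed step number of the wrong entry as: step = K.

step = 10

Correct run:
#1 T0 reads 5
#2 T0 CAS(5→6) writes; counter now 6
#3 T0 reads 6
#4 T0 CAS(6→7) writes; counter now 7
#5 T1 reads 7
#6 T1 CAS(7→8) writes; counter now 8
#7 T1 reads 8
#8 T0 reads 8
#9 T0 CAS(8→9) writes; counter now 9
#10 T1 CAS(8→9) fails; counter now 9
#11 T1 reads 9
#12 T1 CAS(9→10) writes; counter now 10
#13 T0 reads 10
#14 T0 CAS(10→11) writes; counter now 11
#15 T1 reads 11
#16 T1 CAS(11→12) writes; counter now 12
#17 T1 reads 12
#18 T1 CAS(12→13) writes; counter now 13
Log disagrees first at step 10.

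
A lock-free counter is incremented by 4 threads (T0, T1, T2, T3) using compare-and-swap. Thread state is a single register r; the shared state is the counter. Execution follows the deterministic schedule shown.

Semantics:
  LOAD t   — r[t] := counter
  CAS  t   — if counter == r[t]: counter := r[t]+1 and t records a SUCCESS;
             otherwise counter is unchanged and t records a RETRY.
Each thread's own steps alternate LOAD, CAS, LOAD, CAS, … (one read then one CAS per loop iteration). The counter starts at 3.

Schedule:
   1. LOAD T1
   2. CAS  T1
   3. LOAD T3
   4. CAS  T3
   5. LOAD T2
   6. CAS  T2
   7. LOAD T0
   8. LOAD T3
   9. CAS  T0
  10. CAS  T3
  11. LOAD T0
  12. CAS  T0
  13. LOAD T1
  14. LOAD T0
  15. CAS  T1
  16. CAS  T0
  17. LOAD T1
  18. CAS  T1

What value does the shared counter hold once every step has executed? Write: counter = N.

counter = 10

T1 LOAD — after: cnt=3, r=3 — load
T1 CAS — after: cnt=4, r=3 — ok
T3 LOAD — after: cnt=4, r=4 — load
T3 CAS — after: cnt=5, r=4 — ok
T2 LOAD — after: cnt=5, r=5 — load
T2 CAS — after: cnt=6, r=5 — ok
T0 LOAD — after: cnt=6, r=6 — load
T3 LOAD — after: cnt=6, r=6 — load
T0 CAS — after: cnt=7, r=6 — ok
T3 CAS — after: cnt=7, r=6 — retry
T0 LOAD — after: cnt=7, r=7 — load
T0 CAS — after: cnt=8, r=7 — ok
T1 LOAD — after: cnt=8, r=8 — load
T0 LOAD — after: cnt=8, r=8 — load
T1 CAS — after: cnt=9, r=8 — ok
T0 CAS — after: cnt=9, r=8 — retry
T1 LOAD — after: cnt=9, r=9 — load
T1 CAS — after: cnt=10, r=9 — ok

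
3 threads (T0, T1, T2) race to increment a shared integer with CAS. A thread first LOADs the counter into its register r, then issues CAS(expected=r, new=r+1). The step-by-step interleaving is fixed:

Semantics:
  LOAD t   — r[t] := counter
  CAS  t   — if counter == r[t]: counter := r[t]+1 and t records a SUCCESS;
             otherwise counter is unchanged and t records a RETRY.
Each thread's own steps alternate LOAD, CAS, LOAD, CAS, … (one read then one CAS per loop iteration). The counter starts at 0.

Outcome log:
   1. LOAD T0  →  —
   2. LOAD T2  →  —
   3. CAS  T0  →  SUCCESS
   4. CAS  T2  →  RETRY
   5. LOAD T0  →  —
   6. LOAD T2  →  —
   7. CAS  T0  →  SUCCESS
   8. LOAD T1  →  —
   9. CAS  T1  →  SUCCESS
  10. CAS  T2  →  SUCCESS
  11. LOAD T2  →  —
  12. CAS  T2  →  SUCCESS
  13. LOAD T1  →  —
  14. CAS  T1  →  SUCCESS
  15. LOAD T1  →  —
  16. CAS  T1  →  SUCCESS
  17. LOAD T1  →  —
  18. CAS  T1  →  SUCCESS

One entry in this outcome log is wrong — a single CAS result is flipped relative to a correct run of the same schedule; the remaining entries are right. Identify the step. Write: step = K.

Re-executing:
[1] T0.load  rd  (counter 0, T0.r 0)
[2] T2.load  rd  (counter 0, T2.r 0)
[3] T0.cas  hit  (counter 1, T0.r 0)
[4] T2.cas  miss  (counter 1, T2.r 0)
[5] T0.load  rd  (counter 1, T0.r 1)
[6] T2.load  rd  (counter 1, T2.r 1)
[7] T0.cas  hit  (counter 2, T0.r 1)
[8] T1.load  rd  (counter 2, T1.r 2)
[9] T1.cas  hit  (counter 3, T1.r 2)
[10] T2.cas  miss  (counter 3, T2.r 1)
[11] T2.load  rd  (counter 3, T2.r 3)
[12] T2.cas  hit  (counter 4, T2.r 3)
[13] T1.load  rd  (counter 4, T1.r 4)
[14] T1.cas  hit  (counter 5, T1.r 4)
[15] T1.load  rd  (counter 5, T1.r 5)
[16] T1.cas  hit  (counter 6, T1.r 5)
[17] T1.load  rd  (counter 6, T1.r 6)
[18] T1.cas  hit  (counter 7, T1.r 6)
Mismatch at 10.

step = 10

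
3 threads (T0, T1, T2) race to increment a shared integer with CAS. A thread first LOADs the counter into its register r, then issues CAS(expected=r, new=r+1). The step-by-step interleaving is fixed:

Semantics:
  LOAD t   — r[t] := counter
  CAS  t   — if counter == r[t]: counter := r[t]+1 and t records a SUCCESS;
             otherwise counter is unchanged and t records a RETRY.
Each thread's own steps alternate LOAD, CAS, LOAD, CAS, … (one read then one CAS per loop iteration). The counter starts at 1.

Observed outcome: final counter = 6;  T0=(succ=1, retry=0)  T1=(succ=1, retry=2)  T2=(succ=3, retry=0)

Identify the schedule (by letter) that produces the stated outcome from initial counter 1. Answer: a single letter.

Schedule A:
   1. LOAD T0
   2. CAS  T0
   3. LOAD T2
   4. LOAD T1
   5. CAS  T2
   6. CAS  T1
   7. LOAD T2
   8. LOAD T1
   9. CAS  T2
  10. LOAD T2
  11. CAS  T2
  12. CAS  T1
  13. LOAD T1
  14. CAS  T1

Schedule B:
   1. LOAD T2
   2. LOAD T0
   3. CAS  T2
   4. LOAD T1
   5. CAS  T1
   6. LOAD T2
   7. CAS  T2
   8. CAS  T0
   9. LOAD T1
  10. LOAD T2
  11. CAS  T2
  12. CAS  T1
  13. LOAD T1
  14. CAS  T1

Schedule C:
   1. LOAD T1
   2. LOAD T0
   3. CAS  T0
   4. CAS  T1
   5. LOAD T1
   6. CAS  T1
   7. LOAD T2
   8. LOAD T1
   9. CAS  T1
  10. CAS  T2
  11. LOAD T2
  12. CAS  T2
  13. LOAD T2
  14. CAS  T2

Run A:
1. LOAD T0 → mem=1 r[T0]=1 [LOAD]
2. CAS T0 → mem=2 r[T0]=1 [OK]
3. LOAD T2 → mem=2 r[T2]=2 [LOAD]
4. LOAD T1 → mem=2 r[T1]=2 [LOAD]
5. CAS T2 → mem=3 r[T2]=2 [OK]
6. CAS T1 → mem=3 r[T1]=2 [RETRY]
7. LOAD T2 → mem=3 r[T2]=3 [LOAD]
8. LOAD T1 → mem=3 r[T1]=3 [LOAD]
9. CAS T2 → mem=4 r[T2]=3 [OK]
10. LOAD T2 → mem=4 r[T2]=4 [LOAD]
11. CAS T2 → mem=5 r[T2]=4 [OK]
12. CAS T1 → mem=5 r[T1]=3 [RETRY]
13. LOAD T1 → mem=5 r[T1]=5 [LOAD]
14. CAS T1 → mem=6 r[T1]=5 [OK]

A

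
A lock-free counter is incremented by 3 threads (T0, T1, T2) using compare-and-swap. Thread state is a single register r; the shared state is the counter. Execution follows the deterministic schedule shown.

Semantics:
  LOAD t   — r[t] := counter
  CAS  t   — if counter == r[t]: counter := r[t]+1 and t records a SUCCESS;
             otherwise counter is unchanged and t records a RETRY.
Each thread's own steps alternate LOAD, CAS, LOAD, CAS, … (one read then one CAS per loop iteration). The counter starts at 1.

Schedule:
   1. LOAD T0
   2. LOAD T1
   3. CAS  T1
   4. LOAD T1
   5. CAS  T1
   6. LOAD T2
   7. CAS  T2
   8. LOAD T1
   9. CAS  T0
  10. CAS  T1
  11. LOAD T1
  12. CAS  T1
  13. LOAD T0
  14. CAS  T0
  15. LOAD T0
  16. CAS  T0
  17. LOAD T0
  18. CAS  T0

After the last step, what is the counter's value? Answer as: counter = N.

[1] T0.load  rd  (counter 1, T0.r 1)
[2] T1.load  rd  (counter 1, T1.r 1)
[3] T1.cas  hit  (counter 2, T1.r 1)
[4] T1.load  rd  (counter 2, T1.r 2)
[5] T1.cas  hit  (counter 3, T1.r 2)
[6] T2.load  rd  (counter 3, T2.r 3)
[7] T2.cas  hit  (counter 4, T2.r 3)
[8] T1.load  rd  (counter 4, T1.r 4)
[9] T0.cas  miss  (counter 4, T0.r 1)
[10] T1.cas  hit  (counter 5, T1.r 4)
[11] T1.load  rd  (counter 5, T1.r 5)
[12] T1.cas  hit  (counter 6, T1.r 5)
[13] T0.load  rd  (counter 6, T0.r 6)
[14] T0.cas  hit  (counter 7, T0.r 6)
[15] T0.load  rd  (counter 7, T0.r 7)
[16] T0.cas  hit  (counter 8, T0.r 7)
[17] T0.load  rd  (counter 8, T0.r 8)
[18] T0.cas  hit  (counter 9, T0.r 8)

counter = 9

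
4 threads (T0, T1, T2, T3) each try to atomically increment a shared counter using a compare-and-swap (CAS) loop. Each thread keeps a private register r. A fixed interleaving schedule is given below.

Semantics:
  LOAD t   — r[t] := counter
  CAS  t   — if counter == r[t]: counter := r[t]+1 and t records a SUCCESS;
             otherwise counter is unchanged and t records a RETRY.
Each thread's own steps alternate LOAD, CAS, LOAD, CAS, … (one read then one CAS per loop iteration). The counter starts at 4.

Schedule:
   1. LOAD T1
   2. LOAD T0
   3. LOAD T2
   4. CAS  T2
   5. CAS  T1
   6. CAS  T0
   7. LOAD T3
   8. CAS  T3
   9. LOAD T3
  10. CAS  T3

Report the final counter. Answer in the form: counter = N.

counter = 7

1. LOAD T1 → mem=4 r[T1]=4 [LOAD]
2. LOAD T0 → mem=4 r[T0]=4 [LOAD]
3. LOAD T2 → mem=4 r[T2]=4 [LOAD]
4. CAS T2 → mem=5 r[T2]=4 [OK]
5. CAS T1 → mem=5 r[T1]=4 [RETRY]
6. CAS T0 → mem=5 r[T0]=4 [RETRY]
7. LOAD T3 → mem=5 r[T3]=5 [LOAD]
8. CAS T3 → mem=6 r[T3]=5 [OK]
9. LOAD T3 → mem=6 r[T3]=6 [LOAD]
10. CAS T3 → mem=7 r[T3]=6 [OK]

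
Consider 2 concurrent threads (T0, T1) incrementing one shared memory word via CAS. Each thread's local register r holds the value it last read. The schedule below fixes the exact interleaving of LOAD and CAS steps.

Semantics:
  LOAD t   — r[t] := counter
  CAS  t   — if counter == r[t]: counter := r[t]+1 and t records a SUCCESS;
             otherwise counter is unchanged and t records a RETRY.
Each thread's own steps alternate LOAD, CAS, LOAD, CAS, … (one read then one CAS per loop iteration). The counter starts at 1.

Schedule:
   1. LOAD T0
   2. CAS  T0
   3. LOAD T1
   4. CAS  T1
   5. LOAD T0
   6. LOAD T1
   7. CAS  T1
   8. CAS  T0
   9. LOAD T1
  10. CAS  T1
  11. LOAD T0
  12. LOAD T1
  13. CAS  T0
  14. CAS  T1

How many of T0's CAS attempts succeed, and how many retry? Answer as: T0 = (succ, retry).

T0 = (2, 1)

[1] T0.load  rd  (counter 1, T0.r 1)
[2] T0.cas  hit  (counter 2, T0.r 1)
[3] T1.load  rd  (counter 2, T1.r 2)
[4] T1.cas  hit  (counter 3, T1.r 2)
[5] T0.load  rd  (counter 3, T0.r 3)
[6] T1.load  rd  (counter 3, T1.r 3)
[7] T1.cas  hit  (counter 4, T1.r 3)
[8] T0.cas  miss  (counter 4, T0.r 3)
[9] T1.load  rd  (counter 4, T1.r 4)
[10] T1.cas  hit  (counter 5, T1.r 4)
[11] T0.load  rd  (counter 5, T0.r 5)
[12] T1.load  rd  (counter 5, T1.r 5)
[13] T0.cas  hit  (counter 6, T0.r 5)
[14] T1.cas  miss  (counter 6, T1.r 5)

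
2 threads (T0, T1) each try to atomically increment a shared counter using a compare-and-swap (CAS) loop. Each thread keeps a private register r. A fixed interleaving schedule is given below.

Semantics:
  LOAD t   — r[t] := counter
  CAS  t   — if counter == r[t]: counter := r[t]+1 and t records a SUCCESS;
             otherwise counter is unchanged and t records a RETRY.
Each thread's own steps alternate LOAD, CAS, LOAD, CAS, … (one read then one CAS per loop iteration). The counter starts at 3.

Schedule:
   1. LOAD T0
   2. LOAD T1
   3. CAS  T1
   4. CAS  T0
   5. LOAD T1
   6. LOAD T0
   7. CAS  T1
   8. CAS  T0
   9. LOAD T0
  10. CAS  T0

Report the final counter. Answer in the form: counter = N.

counter = 6

#1 T0 reads 3
#2 T1 reads 3
#3 T1 CAS(3→4) writes; counter now 4
#4 T0 CAS(3→4) fails; counter now 4
#5 T1 reads 4
#6 T0 reads 4
#7 T1 CAS(4→5) writes; counter now 5
#8 T0 CAS(4→5) fails; counter now 5
#9 T0 reads 5
#10 T0 CAS(5→6) writes; counter now 6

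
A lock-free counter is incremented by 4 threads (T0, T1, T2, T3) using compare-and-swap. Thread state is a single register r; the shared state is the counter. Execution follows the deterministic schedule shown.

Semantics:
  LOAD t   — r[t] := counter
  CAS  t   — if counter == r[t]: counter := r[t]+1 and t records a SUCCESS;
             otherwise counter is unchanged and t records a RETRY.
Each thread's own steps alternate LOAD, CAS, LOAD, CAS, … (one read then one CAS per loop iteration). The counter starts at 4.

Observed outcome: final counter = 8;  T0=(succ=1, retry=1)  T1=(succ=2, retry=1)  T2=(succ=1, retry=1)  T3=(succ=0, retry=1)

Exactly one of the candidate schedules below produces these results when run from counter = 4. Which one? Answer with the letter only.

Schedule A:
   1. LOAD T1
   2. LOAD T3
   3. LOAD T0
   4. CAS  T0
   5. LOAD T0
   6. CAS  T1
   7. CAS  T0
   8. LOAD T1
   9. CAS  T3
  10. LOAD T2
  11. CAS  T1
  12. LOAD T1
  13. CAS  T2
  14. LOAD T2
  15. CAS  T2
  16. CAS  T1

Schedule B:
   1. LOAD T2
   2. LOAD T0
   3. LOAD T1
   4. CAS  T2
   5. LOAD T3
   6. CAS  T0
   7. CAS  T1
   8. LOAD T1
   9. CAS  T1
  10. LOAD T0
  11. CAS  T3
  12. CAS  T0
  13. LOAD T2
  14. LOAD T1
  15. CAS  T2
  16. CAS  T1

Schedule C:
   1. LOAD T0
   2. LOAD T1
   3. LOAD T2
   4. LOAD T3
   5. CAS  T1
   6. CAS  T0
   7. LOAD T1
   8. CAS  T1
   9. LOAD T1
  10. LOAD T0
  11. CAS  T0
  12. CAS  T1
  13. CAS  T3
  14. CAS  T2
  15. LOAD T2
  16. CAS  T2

C

Simulating candidate C:
T0 LOAD — after: cnt=4, r=4 — load
T1 LOAD — after: cnt=4, r=4 — load
T2 LOAD — after: cnt=4, r=4 — load
T3 LOAD — after: cnt=4, r=4 — load
T1 CAS — after: cnt=5, r=4 — ok
T0 CAS — after: cnt=5, r=4 — retry
T1 LOAD — after: cnt=5, r=5 — load
T1 CAS — after: cnt=6, r=5 — ok
T1 LOAD — after: cnt=6, r=6 — load
T0 LOAD — after: cnt=6, r=6 — load
T0 CAS — after: cnt=7, r=6 — ok
T1 CAS — after: cnt=7, r=6 — retry
T3 CAS — after: cnt=7, r=4 — retry
T2 CAS — after: cnt=7, r=4 — retry
T2 LOAD — after: cnt=7, r=7 — load
T2 CAS — after: cnt=8, r=7 — ok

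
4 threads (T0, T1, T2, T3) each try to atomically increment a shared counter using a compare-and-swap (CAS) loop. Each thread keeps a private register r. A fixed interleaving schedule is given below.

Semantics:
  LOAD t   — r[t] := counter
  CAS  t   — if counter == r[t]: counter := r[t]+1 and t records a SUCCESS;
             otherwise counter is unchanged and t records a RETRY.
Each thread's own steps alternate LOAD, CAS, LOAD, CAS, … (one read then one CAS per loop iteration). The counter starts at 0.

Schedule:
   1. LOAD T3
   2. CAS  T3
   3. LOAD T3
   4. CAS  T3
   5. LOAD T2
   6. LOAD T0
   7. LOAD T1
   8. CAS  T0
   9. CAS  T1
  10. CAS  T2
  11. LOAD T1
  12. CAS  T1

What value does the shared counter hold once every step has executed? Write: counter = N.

counter = 4

   1) LOAD T3:  M=0  r_T3=0
   2) CAS  T3:  M=1  r_T3=0 ✓
   3) LOAD T3:  M=1  r_T3=1
   4) CAS  T3:  M=2  r_T3=1 ✓
   5) LOAD T2:  M=2  r_T2=2
   6) LOAD T0:  M=2  r_T0=2
   7) LOAD T1:  M=2  r_T1=2
   8) CAS  T0:  M=3  r_T0=2 ✓
   9) CAS  T1:  M=3  r_T1=2 ✗
  10) CAS  T2:  M=3  r_T2=2 ✗
  11) LOAD T1:  M=3  r_T1=3
  12) CAS  T1:  M=4  r_T1=3 ✓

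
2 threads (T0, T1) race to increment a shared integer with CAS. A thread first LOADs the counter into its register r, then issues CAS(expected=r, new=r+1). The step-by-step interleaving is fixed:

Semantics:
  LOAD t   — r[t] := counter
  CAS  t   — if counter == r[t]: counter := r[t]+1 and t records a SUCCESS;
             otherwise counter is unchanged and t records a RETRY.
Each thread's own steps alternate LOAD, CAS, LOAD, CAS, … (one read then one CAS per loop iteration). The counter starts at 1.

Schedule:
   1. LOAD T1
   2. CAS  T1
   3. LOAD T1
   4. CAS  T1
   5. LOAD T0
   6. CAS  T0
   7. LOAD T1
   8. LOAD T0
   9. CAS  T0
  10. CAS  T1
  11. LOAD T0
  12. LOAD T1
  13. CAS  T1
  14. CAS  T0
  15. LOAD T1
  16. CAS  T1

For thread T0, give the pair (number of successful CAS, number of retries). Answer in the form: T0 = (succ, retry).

T0 = (2, 1)

step 1: T1 LOAD ⇒ load; ctr=1 reg=1
step 2: T1 CAS ⇒ ok; ctr=2 reg=1
step 3: T1 LOAD ⇒ load; ctr=2 reg=2
step 4: T1 CAS ⇒ ok; ctr=3 reg=2
step 5: T0 LOAD ⇒ load; ctr=3 reg=3
step 6: T0 CAS ⇒ ok; ctr=4 reg=3
step 7: T1 LOAD ⇒ load; ctr=4 reg=4
step 8: T0 LOAD ⇒ load; ctr=4 reg=4
step 9: T0 CAS ⇒ ok; ctr=5 reg=4
step 10: T1 CAS ⇒ retry; ctr=5 reg=4
step 11: T0 LOAD ⇒ load; ctr=5 reg=5
step 12: T1 LOAD ⇒ load; ctr=5 reg=5
step 13: T1 CAS ⇒ ok; ctr=6 reg=5
step 14: T0 CAS ⇒ retry; ctr=6 reg=5
step 15: T1 LOAD ⇒ load; ctr=6 reg=6
step 16: T1 CAS ⇒ ok; ctr=7 reg=6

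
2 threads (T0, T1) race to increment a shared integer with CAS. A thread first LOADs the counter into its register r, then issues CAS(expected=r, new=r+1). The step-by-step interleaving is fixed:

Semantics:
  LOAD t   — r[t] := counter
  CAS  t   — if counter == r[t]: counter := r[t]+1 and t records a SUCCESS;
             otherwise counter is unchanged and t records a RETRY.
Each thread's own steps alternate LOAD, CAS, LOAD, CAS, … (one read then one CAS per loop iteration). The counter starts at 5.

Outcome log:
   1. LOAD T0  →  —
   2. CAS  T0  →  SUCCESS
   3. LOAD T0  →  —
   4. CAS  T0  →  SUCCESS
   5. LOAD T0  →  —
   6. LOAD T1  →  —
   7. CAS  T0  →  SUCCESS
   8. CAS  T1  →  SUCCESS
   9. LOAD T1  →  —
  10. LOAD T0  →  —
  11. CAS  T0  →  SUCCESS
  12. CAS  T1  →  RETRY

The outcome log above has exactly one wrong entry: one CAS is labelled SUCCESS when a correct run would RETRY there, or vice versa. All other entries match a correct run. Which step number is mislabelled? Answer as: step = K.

step = 8

Correct run:
T0 LOAD — after: cnt=5, r=5 — load
T0 CAS — after: cnt=6, r=5 — ok
T0 LOAD — after: cnt=6, r=6 — load
T0 CAS — after: cnt=7, r=6 — ok
T0 LOAD — after: cnt=7, r=7 — load
T1 LOAD — after: cnt=7, r=7 — load
T0 CAS — after: cnt=8, r=7 — ok
T1 CAS — after: cnt=8, r=7 — retry
T1 LOAD — after: cnt=8, r=8 — load
T0 LOAD — after: cnt=8, r=8 — load
T0 CAS — after: cnt=9, r=8 — ok
T1 CAS — after: cnt=9, r=8 — retry
Mismatch at 8.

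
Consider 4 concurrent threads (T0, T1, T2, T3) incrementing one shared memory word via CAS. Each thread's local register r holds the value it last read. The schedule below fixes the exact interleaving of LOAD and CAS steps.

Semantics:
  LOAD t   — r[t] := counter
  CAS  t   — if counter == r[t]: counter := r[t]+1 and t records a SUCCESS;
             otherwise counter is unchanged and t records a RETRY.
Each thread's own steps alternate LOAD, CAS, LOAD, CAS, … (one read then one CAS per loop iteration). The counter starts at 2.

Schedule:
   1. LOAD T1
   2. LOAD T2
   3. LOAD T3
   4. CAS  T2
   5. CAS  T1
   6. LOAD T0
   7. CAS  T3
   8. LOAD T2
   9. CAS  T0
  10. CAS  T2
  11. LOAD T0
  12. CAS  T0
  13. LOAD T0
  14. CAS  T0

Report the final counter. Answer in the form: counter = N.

   1) LOAD T1:  M=2  r_T1=2
   2) LOAD T2:  M=2  r_T2=2
   3) LOAD T3:  M=2  r_T3=2
   4) CAS  T2:  M=3  r_T2=2 ✓
   5) CAS  T1:  M=3  r_T1=2 ✗
   6) LOAD T0:  M=3  r_T0=3
   7) CAS  T3:  M=3  r_T3=2 ✗
   8) LOAD T2:  M=3  r_T2=3
   9) CAS  T0:  M=4  r_T0=3 ✓
  10) CAS  T2:  M=4  r_T2=3 ✗
  11) LOAD T0:  M=4  r_T0=4
  12) CAS  T0:  M=5  r_T0=4 ✓
  13) LOAD T0:  M=5  r_T0=5
  14) CAS  T0:  M=6  r_T0=5 ✓

counter = 6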